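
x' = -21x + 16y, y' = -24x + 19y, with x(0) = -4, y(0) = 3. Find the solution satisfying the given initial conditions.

x(t) = 14e^(3t) - 18e^(-5t), y(t) = 21e^(3t) - 18e^(-5t)

Coefficient matrix A = [[-21, 16], [-24, 19]].
Characteristic polynomial det(A - λI) = λ^2 + 2λ - 15 = 0.
Eigenvalues λ = 3, -5.
For λ=3: (A-λI) row 1 is [-24, 16], so an eigenvector is (2, 3).
For λ=-5: (A-λI) row 1 is [-16, 16], so an eigenvector is (1, 1).
General solution: c_1e^(3t)(2,3) + c_2e^(-5t)(1,1).
Applying x(0)=-4, y(0)=3 gives c_1=7, c_2=-18.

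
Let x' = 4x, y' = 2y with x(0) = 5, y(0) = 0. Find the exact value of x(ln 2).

80

A = [[4,0],[0,2]]; eigenvalues λ = 2, 4.
Eigenvectors: (0,1) for λ=2, (-1,0) for λ=4.
From the initial condition, c_1 = 0, c_2 = -5.
x(ln 2) = (0)(2^2)(0) + (-5)(2^4)(-1) = 80.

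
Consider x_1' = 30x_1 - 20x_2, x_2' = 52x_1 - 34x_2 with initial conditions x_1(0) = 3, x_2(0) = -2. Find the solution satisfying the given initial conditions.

Coefficient matrix A = [[30, -20], [52, -34]].
Characteristic polynomial det(A - λI) = λ^2 + 4λ + 20 = 0.
Eigenvalues λ = -2 ± 4i (complex conjugate pair).
For λ=-2+4i: an eigenvector is (-1,-2) - i(2,3) = (-1 - 2i, -2 - 3i).
A real fundamental pair from Re and Im of e^((-2+4i)t)v: X_1 = e^(-2t)(cos(4t)·(-1,-2) + sin(4t)·(2,3)), X_2 = e^(-2t)(sin(4t)·(-1,-2) - cos(4t)·(2,3)).
General solution: C_1X_1 + C_2X_2.
Applying x_1(0)=3, x_2(0)=-2 gives C_1=13, C_2=-8.

x_1(t) = 34e^(-2t)sin(4t) + 3e^(-2t)cos(4t), x_2(t) = 55e^(-2t)sin(4t) - 2e^(-2t)cos(4t)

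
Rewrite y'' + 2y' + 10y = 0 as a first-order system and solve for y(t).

Let x_1 = y, x_2 = y'. Then x_1' = x_2 and x_2' = -10x_1 - 2x_2.
A = [[0,1],[-10,-2]]; det(A-λI) = λ^2 + 2λ + 10.
Eigenvalues λ = -1 ± 3i.

y(t) = C_1e^(-t)cos(3t) + C_2e^(-t)sin(3t)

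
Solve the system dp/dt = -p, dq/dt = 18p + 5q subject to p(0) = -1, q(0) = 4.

p(t) = -e^(-t), q(t) = e^(5t) + 3e^(-t)

Coefficient matrix A = [[-1, 0], [18, 5]].
Characteristic polynomial det(A - λI) = λ^2 - 4λ - 5 = 0.
Eigenvalues λ = -1, 5.
For λ=-1: (A-λI) row 2 is [18, 6], so an eigenvector is (1, -3).
For λ=5: (A-λI) row 1 is [-6, 0], so an eigenvector is (0, -1).
General solution: c_1e^(-t)(1,-3) + c_2e^(5t)(0,-1).
Applying p(0)=-1, q(0)=4 gives c_1=-1, c_2=-1.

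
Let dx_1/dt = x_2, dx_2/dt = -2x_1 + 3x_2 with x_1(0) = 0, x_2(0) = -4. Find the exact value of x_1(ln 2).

-8

A = [[0,1],[-2,3]]; eigenvalues λ = 2, 1.
Eigenvectors: (1,2) for λ=2, (-1,-1) for λ=1.
From the initial condition, c_1 = -4, c_2 = -4.
x_1(ln 2) = (-4)(2^2)(1) + (-4)(2^1)(-1) = -8.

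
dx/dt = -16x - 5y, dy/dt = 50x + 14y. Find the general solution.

Coefficient matrix A = [[-16, -5], [50, 14]].
Characteristic polynomial det(A - λI) = λ^2 + 2λ + 26 = 0.
Eigenvalues λ = -1 ± 5i (complex conjugate pair).
For λ=-1+5i: an eigenvector is (0,-1) - i(1,-3) = (0 - i, -1 + 3i).
A real fundamental pair from Re and Im of e^((-1+5i)t)v: X_1 = e^(-t)(cos(5t)·(0,-1) + sin(5t)·(1,-3)), X_2 = e^(-t)(sin(5t)·(0,-1) - cos(5t)·(1,-3)).
General solution: K_1X_1 + K_2X_2.

x(t) = K_1e^(-t)sin(5t) - K_2e^(-t)cos(5t), y(t) = -3K_1e^(-t)sin(5t) - K_1e^(-t)cos(5t) - K_2e^(-t)sin(5t) + 3K_2e^(-t)cos(5t)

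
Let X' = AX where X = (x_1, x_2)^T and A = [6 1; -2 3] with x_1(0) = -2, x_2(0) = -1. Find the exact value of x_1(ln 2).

-112

A = [[6,1],[-2,3]]; eigenvalues λ = 5, 4.
Eigenvectors: (1,-1) for λ=5, (1,-2) for λ=4.
From the initial condition, c_1 = -5, c_2 = 3.
x_1(ln 2) = (-5)(2^5)(1) + (3)(2^4)(1) = -112.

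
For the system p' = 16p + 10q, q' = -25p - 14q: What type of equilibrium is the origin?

unstable spiral

A = [[16,10],[-25,-14]]; det(A-λI) = λ^2 - 2λ + 26.
λ = 1 ± 5i: positive real part.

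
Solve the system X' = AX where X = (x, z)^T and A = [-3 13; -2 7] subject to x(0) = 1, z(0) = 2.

Coefficient matrix A = [[-3, 13], [-2, 7]].
Characteristic polynomial det(A - λI) = λ^2 - 4λ + 5 = 0.
Eigenvalues λ = 2 ± i (complex conjugate pair).
For λ=2+i: an eigenvector is (3,1) - i(-2,-1) = (3 + 2i, 1 + i).
A real fundamental pair from Re and Im of e^((2+i)t)v: X_1 = e^(2t)(cos(t)·(3,1) + sin(t)·(-2,-1)), X_2 = e^(2t)(sin(t)·(3,1) - cos(t)·(-2,-1)).
General solution: c_1X_1 + c_2X_2.
Applying x(0)=1, z(0)=2 gives c_1=-3, c_2=5.

x(t) = 21e^(2t)sin(t) + e^(2t)cos(t), z(t) = 8e^(2t)sin(t) + 2e^(2t)cos(t)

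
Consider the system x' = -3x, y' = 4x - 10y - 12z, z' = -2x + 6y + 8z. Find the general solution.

x(t) = C_1e^(-3t), y(t) = 4C_1e^(-3t) - C_2e^(2t) - 2C_3e^(-4t), z(t) = -2C_1e^(-3t) + C_2e^(2t) + C_3e^(-4t)

Coefficient matrix A = [[-3, 0, 0], [4, -10, -12], [-2, 6, 8]].
det(A - λI) = 0 gives eigenvalues λ = -3, 2, -4.
For λ=-3: eigenvector (1,4,-2).
For λ=2: eigenvector (0,-1,1).
For λ=-4: eigenvector (0,-2,1).
General solution: C_1e^(-3t)(1,4,-2) + C_2e^(2t)(0,-1,1) + C_3e^(-4t)(0,-2,1).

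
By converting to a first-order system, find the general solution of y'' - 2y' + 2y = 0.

Let x_1 = y, x_2 = y'. Then x_1' = x_2 and x_2' = -2x_1 + 2x_2.
A = [[0,1],[-2,2]]; det(A-λI) = λ^2 - 2λ + 2.
Eigenvalues λ = 1 ± i.

y(t) = c_1e^(t)cos(t) + c_2e^(t)sin(t)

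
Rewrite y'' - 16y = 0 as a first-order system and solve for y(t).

Let x_1 = y, x_2 = y'. Then x_1' = x_2 and x_2' = 16x_1.
A = [[0,1],[16,0]]; det(A-λI) = λ^2 - 16.
Eigenvalues λ = -4, 4 with eigenvectors (1,-4), (1,4).

y(t) = K_1e^(-4t) + K_2e^(4t)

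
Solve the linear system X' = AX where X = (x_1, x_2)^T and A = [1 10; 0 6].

x_1(t) = C_1e^(t) + 2C_2e^(6t), x_2(t) = C_2e^(6t)

Coefficient matrix A = [[1, 10], [0, 6]].
Characteristic polynomial det(A - λI) = λ^2 - 7λ + 6 = 0.
Eigenvalues λ = 1, 6.
For λ=1: (A-λI) row 1 is [0, 10], so an eigenvector is (1, 0).
For λ=6: (A-λI) row 1 is [-5, 10], so an eigenvector is (2, 1).
General solution: C_1e^(t)(1,0) + C_2e^(6t)(2,1).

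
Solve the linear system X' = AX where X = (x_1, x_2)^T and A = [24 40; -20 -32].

x_1(t) = -K_1e^(-4t)sin(4t) - 3K_1e^(-4t)cos(4t) - 3K_2e^(-4t)sin(4t) + K_2e^(-4t)cos(4t), x_2(t) = K_1e^(-4t)sin(4t) + 2K_1e^(-4t)cos(4t) + 2K_2e^(-4t)sin(4t) - K_2e^(-4t)cos(4t)

Coefficient matrix A = [[24, 40], [-20, -32]].
Characteristic polynomial det(A - λI) = λ^2 + 8λ + 32 = 0.
Eigenvalues λ = -4 ± 4i (complex conjugate pair).
For λ=-4+4i: an eigenvector is (-3,2) - i(-1,1) = (-3 + i, 2 - i).
A real fundamental pair from Re and Im of e^((-4+4i)t)v: X_1 = e^(-4t)(cos(4t)·(-3,2) + sin(4t)·(-1,1)), X_2 = e^(-4t)(sin(4t)·(-3,2) - cos(4t)·(-1,1)).
General solution: K_1X_1 + K_2X_2.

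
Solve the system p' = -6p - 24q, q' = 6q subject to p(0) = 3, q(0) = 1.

Coefficient matrix A = [[-6, -24], [0, 6]].
Characteristic polynomial det(A - λI) = λ^2 - 36 = 0.
Eigenvalues λ = 6, -6.
For λ=6: (A-λI) row 1 is [-12, -24], so an eigenvector is (-2, 1).
For λ=-6: (A-λI) row 1 is [0, -24], so an eigenvector is (-1, 0).
General solution: c_1e^(6t)(-2,1) + c_2e^(-6t)(-1,0).
Applying p(0)=3, q(0)=1 gives c_1=1, c_2=-5.

p(t) = -2e^(6t) + 5e^(-6t), q(t) = e^(6t)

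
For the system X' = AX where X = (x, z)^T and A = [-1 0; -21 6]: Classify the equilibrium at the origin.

saddle

A = [[-1,0],[-21,6]]; det(A-λI) = λ^2 - 5λ - 6.
λ = -1, 6: opposite signs.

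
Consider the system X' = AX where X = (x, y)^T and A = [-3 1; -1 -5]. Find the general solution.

x(t) = C_1e^(-4t) + C_2te^(-4t), y(t) = -C_1e^(-4t) - C_2te^(-4t) + C_2e^(-4t)

Coefficient matrix A = [[-3, 1], [-1, -5]].
Characteristic polynomial det(A - λI) = λ^2 + 8λ + 16 = 0.
Single eigenvalue λ = -4 with algebraic multiplicity 2.
Eigenvector v = (1,-1); generalized eigenvector w with (A-λI)w=v is (0,1).
General solution: e^(-4t)[C_1·v + C_2·(t·v + w)].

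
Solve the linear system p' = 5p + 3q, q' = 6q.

Coefficient matrix A = [[5, 3], [0, 6]].
Characteristic polynomial det(A - λI) = λ^2 - 11λ + 30 = 0.
Eigenvalues λ = 5, 6.
For λ=5: (A-λI) row 1 is [0, 3], so an eigenvector is (1, 0).
For λ=6: (A-λI) row 1 is [-1, 3], so an eigenvector is (3, 1).
General solution: c_1e^(5t)(1,0) + c_2e^(6t)(3,1).

p(t) = c_1e^(5t) + 3c_2e^(6t), q(t) = c_2e^(6t)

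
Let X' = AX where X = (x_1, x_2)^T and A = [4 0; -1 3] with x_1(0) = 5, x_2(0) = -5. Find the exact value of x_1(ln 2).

80

A = [[4,0],[-1,3]]; eigenvalues λ = 4, 3.
Eigenvectors: (1,-1) for λ=4, (0,1) for λ=3.
From the initial condition, c_1 = 5, c_2 = 0.
x_1(ln 2) = (5)(2^4)(1) + (0)(2^3)(0) = 80.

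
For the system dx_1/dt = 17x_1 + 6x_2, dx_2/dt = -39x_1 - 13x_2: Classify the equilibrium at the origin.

A = [[17,6],[-39,-13]]; det(A-λI) = λ^2 - 4λ + 13.
λ = 2 ± 3i: positive real part.

unstable spiral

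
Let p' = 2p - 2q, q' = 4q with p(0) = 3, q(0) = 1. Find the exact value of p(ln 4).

A = [[2,-2],[0,4]]; eigenvalues λ = 4, 2.
Eigenvectors: (-1,1) for λ=4, (-1,0) for λ=2.
From the initial condition, c_1 = 1, c_2 = -4.
p(ln 4) = (1)(4^4)(-1) + (-4)(4^2)(-1) = -192.

-192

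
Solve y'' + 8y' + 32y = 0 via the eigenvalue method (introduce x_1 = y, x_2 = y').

y(t) = K_1e^(-4t)cos(4t) + K_2e^(-4t)sin(4t)

Let x_1 = y, x_2 = y'. Then x_1' = x_2 and x_2' = -32x_1 - 8x_2.
A = [[0,1],[-32,-8]]; det(A-λI) = λ^2 + 8λ + 32.
Eigenvalues λ = -4 ± 4i.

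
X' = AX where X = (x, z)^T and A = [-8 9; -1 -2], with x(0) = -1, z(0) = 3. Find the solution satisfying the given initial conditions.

Coefficient matrix A = [[-8, 9], [-1, -2]].
Characteristic polynomial det(A - λI) = λ^2 + 10λ + 25 = 0.
Single eigenvalue λ = -5 with algebraic multiplicity 2.
Eigenvector v = (-3,-1); generalized eigenvector w with (A-λI)w=v is (1,0).
General solution: e^(-5t)[K_1·v + K_2·(t·v + w)].
Applying x(0)=-1, z(0)=3 gives K_1=-3, K_2=-10.

x(t) = 30te^(-5t) - e^(-5t), z(t) = 10te^(-5t) + 3e^(-5t)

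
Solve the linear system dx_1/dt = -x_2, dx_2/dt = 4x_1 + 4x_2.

x_1(t) = -c_1e^(2t) - c_2te^(2t) - c_2e^(2t), x_2(t) = 2c_1e^(2t) + 2c_2te^(2t) + 3c_2e^(2t)

Coefficient matrix A = [[0, -1], [4, 4]].
Characteristic polynomial det(A - λI) = λ^2 - 4λ + 4 = 0.
Single eigenvalue λ = 2 with algebraic multiplicity 2.
Eigenvector v = (-1,2); generalized eigenvector w with (A-λI)w=v is (-1,3).
General solution: e^(2t)[c_1·v + c_2·(t·v + w)].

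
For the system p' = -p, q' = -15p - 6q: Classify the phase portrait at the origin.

A = [[-1,0],[-15,-6]]; det(A-λI) = λ^2 + 7λ + 6.
λ = -1, -6: both negative.

stable node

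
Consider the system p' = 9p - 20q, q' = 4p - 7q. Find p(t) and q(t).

Coefficient matrix A = [[9, -20], [4, -7]].
Characteristic polynomial det(A - λI) = λ^2 - 2λ + 17 = 0.
Eigenvalues λ = 1 ± 4i (complex conjugate pair).
For λ=1+4i: an eigenvector is (-2,-1) - i(1,0) = (-2 - i, -1).
A real fundamental pair from Re and Im of e^((1+4i)t)v: X_1 = e^(t)(cos(4t)·(-2,-1) + sin(4t)·(1,0)), X_2 = e^(t)(sin(4t)·(-2,-1) - cos(4t)·(1,0)).
General solution: C_1X_1 + C_2X_2.

p(t) = C_1e^(t)sin(4t) - 2C_1e^(t)cos(4t) - 2C_2e^(t)sin(4t) - C_2e^(t)cos(4t), q(t) = -C_1e^(t)cos(4t) - C_2e^(t)sin(4t)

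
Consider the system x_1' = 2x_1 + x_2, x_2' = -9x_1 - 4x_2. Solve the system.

Coefficient matrix A = [[2, 1], [-9, -4]].
Characteristic polynomial det(A - λI) = λ^2 + 2λ + 1 = 0.
Single eigenvalue λ = -1 with algebraic multiplicity 2.
Eigenvector v = (1,-3); generalized eigenvector w with (A-λI)w=v is (1,-2).
General solution: e^(-t)[C_1·v + C_2·(t·v + w)].

x_1(t) = C_1e^(-t) + C_2te^(-t) + C_2e^(-t), x_2(t) = -3C_1e^(-t) - 3C_2te^(-t) - 2C_2e^(-t)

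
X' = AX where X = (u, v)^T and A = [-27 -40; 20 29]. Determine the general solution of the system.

u(t) = K_1e^(t)sin(4t) - 3K_1e^(t)cos(4t) - 3K_2e^(t)sin(4t) - K_2e^(t)cos(4t), v(t) = -K_1e^(t)sin(4t) + 2K_1e^(t)cos(4t) + 2K_2e^(t)sin(4t) + K_2e^(t)cos(4t)

Coefficient matrix A = [[-27, -40], [20, 29]].
Characteristic polynomial det(A - λI) = λ^2 - 2λ + 17 = 0.
Eigenvalues λ = 1 ± 4i (complex conjugate pair).
For λ=1+4i: an eigenvector is (-3,2) - i(1,-1) = (-3 - i, 2 + i).
A real fundamental pair from Re and Im of e^((1+4i)t)v: X_1 = e^(t)(cos(4t)·(-3,2) + sin(4t)·(1,-1)), X_2 = e^(t)(sin(4t)·(-3,2) - cos(4t)·(1,-1)).
General solution: K_1X_1 + K_2X_2.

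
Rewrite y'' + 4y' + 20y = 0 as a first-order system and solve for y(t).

y(t) = C_1e^(-2t)cos(4t) + C_2e^(-2t)sin(4t)

Let x_1 = y, x_2 = y'. Then x_1' = x_2 and x_2' = -20x_1 - 4x_2.
A = [[0,1],[-20,-4]]; det(A-λI) = λ^2 + 4λ + 20.
Eigenvalues λ = -2 ± 4i.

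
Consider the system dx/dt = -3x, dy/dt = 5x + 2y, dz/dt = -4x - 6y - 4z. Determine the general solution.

Coefficient matrix A = [[-3, 0, 0], [5, 2, 0], [-4, -6, -4]].
det(A - λI) = 0 gives eigenvalues λ = -3, 2, -4.
For λ=-3: eigenvector (1,-1,2).
For λ=2: eigenvector (0,1,-1).
For λ=-4: eigenvector (0,0,1).
General solution: C_1e^(-3t)(1,-1,2) + C_2e^(2t)(0,1,-1) + C_3e^(-4t)(0,0,1).

x(t) = C_1e^(-3t), y(t) = -C_1e^(-3t) + C_2e^(2t), z(t) = 2C_1e^(-3t) - C_2e^(2t) + C_3e^(-4t)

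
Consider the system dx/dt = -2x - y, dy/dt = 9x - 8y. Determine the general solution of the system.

x(t) = -C_1e^(-5t) - C_2te^(-5t), y(t) = -3C_1e^(-5t) - 3C_2te^(-5t) + C_2e^(-5t)

Coefficient matrix A = [[-2, -1], [9, -8]].
Characteristic polynomial det(A - λI) = λ^2 + 10λ + 25 = 0.
Single eigenvalue λ = -5 with algebraic multiplicity 2.
Eigenvector v = (-1,-3); generalized eigenvector w with (A-λI)w=v is (0,1).
General solution: e^(-5t)[C_1·v + C_2·(t·v + w)].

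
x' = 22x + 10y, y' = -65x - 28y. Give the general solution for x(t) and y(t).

x(t) = C_1e^(-3t)sin(5t) - C_1e^(-3t)cos(5t) - C_2e^(-3t)sin(5t) - C_2e^(-3t)cos(5t), y(t) = -2C_1e^(-3t)sin(5t) + 3C_1e^(-3t)cos(5t) + 3C_2e^(-3t)sin(5t) + 2C_2e^(-3t)cos(5t)

Coefficient matrix A = [[22, 10], [-65, -28]].
Characteristic polynomial det(A - λI) = λ^2 + 6λ + 34 = 0.
Eigenvalues λ = -3 ± 5i (complex conjugate pair).
For λ=-3+5i: an eigenvector is (-1,3) - i(1,-2) = (-1 - i, 3 + 2i).
A real fundamental pair from Re and Im of e^((-3+5i)t)v: X_1 = e^(-3t)(cos(5t)·(-1,3) + sin(5t)·(1,-2)), X_2 = e^(-3t)(sin(5t)·(-1,3) - cos(5t)·(1,-2)).
General solution: C_1X_1 + C_2X_2.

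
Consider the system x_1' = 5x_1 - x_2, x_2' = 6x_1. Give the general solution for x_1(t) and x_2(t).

x_1(t) = -C_1e^(2t) + C_2e^(3t), x_2(t) = -3C_1e^(2t) + 2C_2e^(3t)

Coefficient matrix A = [[5, -1], [6, 0]].
Characteristic polynomial det(A - λI) = λ^2 - 5λ + 6 = 0.
Eigenvalues λ = 2, 3.
For λ=2: (A-λI) row 1 is [3, -1], so an eigenvector is (-1, -3).
For λ=3: (A-λI) row 1 is [2, -1], so an eigenvector is (1, 2).
General solution: C_1e^(2t)(-1,-3) + C_2e^(3t)(1,2).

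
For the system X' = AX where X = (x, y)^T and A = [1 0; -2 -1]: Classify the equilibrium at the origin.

saddle

A = [[1,0],[-2,-1]]; det(A-λI) = λ^2 - 1.
λ = 1, -1: opposite signs.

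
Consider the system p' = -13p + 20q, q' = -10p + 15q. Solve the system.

p(t) = -3K_1e^(t)sin(2t) - K_1e^(t)cos(2t) - K_2e^(t)sin(2t) + 3K_2e^(t)cos(2t), q(t) = -2K_1e^(t)sin(2t) - K_1e^(t)cos(2t) - K_2e^(t)sin(2t) + 2K_2e^(t)cos(2t)

Coefficient matrix A = [[-13, 20], [-10, 15]].
Characteristic polynomial det(A - λI) = λ^2 - 2λ + 5 = 0.
Eigenvalues λ = 1 ± 2i (complex conjugate pair).
For λ=1+2i: an eigenvector is (-1,-1) - i(-3,-2) = (-1 + 3i, -1 + 2i).
A real fundamental pair from Re and Im of e^((1+2i)t)v: X_1 = e^(t)(cos(2t)·(-1,-1) + sin(2t)·(-3,-2)), X_2 = e^(t)(sin(2t)·(-1,-1) - cos(2t)·(-3,-2)).
General solution: K_1X_1 + K_2X_2.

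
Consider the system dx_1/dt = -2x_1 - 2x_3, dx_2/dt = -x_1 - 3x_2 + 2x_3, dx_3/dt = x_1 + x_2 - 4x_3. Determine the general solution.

x_1(t) = 2c_1e^(-3t) - c_2e^(-2t) + c_3e^(-4t), x_2(t) = -c_1e^(-3t) + c_2e^(-2t) - c_3e^(-4t), x_3(t) = c_1e^(-3t) + c_3e^(-4t)

Coefficient matrix A = [[-2, 0, -2], [-1, -3, 2], [1, 1, -4]].
det(A - λI) = 0 gives eigenvalues λ = -3, -2, -4.
For λ=-3: eigenvector (2,-1,1).
For λ=-2: eigenvector (-1,1,0).
For λ=-4: eigenvector (1,-1,1).
General solution: c_1e^(-3t)(2,-1,1) + c_2e^(-2t)(-1,1,0) + c_3e^(-4t)(1,-1,1).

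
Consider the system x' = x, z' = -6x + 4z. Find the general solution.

Coefficient matrix A = [[1, 0], [-6, 4]].
Characteristic polynomial det(A - λI) = λ^2 - 5λ + 4 = 0.
Eigenvalues λ = 4, 1.
For λ=4: (A-λI) row 1 is [-3, 0], so an eigenvector is (0, 1).
For λ=1: (A-λI) row 2 is [-6, 3], so an eigenvector is (1, 2).
General solution: K_1e^(4t)(0,1) + K_2e^(t)(1,2).

x(t) = K_2e^(t), z(t) = K_1e^(4t) + 2K_2e^(t)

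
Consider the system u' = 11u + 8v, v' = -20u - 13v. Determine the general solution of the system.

Coefficient matrix A = [[11, 8], [-20, -13]].
Characteristic polynomial det(A - λI) = λ^2 + 2λ + 17 = 0.
Eigenvalues λ = -1 ± 4i (complex conjugate pair).
For λ=-1+4i: an eigenvector is (1,-1) - i(1,-2) = (1 - i, -1 + 2i).
A real fundamental pair from Re and Im of e^((-1+4i)t)v: X_1 = e^(-t)(cos(4t)·(1,-1) + sin(4t)·(1,-2)), X_2 = e^(-t)(sin(4t)·(1,-1) - cos(4t)·(1,-2)).
General solution: K_1X_1 + K_2X_2.

u(t) = K_1e^(-t)sin(4t) + K_1e^(-t)cos(4t) + K_2e^(-t)sin(4t) - K_2e^(-t)cos(4t), v(t) = -2K_1e^(-t)sin(4t) - K_1e^(-t)cos(4t) - K_2e^(-t)sin(4t) + 2K_2e^(-t)cos(4t)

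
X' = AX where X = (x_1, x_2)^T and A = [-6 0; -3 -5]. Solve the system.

Coefficient matrix A = [[-6, 0], [-3, -5]].
Characteristic polynomial det(A - λI) = λ^2 + 11λ + 30 = 0.
Eigenvalues λ = -5, -6.
For λ=-5: (A-λI) row 1 is [-1, 0], so an eigenvector is (0, 1).
For λ=-6: (A-λI) row 2 is [-3, 1], so an eigenvector is (-1, -3).
General solution: c_1e^(-5t)(0,1) + c_2e^(-6t)(-1,-3).

x_1(t) = -c_2e^(-6t), x_2(t) = c_1e^(-5t) - 3c_2e^(-6t)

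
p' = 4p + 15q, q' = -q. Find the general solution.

p(t) = -c_1e^(4t) + 3c_2e^(-t), q(t) = -c_2e^(-t)

Coefficient matrix A = [[4, 15], [0, -1]].
Characteristic polynomial det(A - λI) = λ^2 - 3λ - 4 = 0.
Eigenvalues λ = 4, -1.
For λ=4: (A-λI) row 1 is [0, 15], so an eigenvector is (-1, 0).
For λ=-1: (A-λI) row 1 is [5, 15], so an eigenvector is (3, -1).
General solution: c_1e^(4t)(-1,0) + c_2e^(-t)(3,-1).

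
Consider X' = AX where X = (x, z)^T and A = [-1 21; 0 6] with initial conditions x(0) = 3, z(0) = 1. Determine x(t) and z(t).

x(t) = 3e^(6t), z(t) = e^(6t)

Coefficient matrix A = [[-1, 21], [0, 6]].
Characteristic polynomial det(A - λI) = λ^2 - 5λ - 6 = 0.
Eigenvalues λ = 6, -1.
For λ=6: (A-λI) row 1 is [-7, 21], so an eigenvector is (3, 1).
For λ=-1: (A-λI) row 1 is [0, 21], so an eigenvector is (1, 0).
General solution: K_1e^(6t)(3,1) + K_2e^(-t)(1,0).
Applying x(0)=3, z(0)=1 gives K_1=1, K_2=0.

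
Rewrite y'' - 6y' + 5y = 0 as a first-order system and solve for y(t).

y(t) = c_1e^(5t) + c_2e^(t)

Let x_1 = y, x_2 = y'. Then x_1' = x_2 and x_2' = -5x_1 + 6x_2.
A = [[0,1],[-5,6]]; det(A-λI) = λ^2 - 6λ + 5.
Eigenvalues λ = 5, 1 with eigenvectors (1,5), (1,1).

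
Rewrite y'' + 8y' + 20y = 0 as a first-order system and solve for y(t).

y(t) = K_1e^(-4t)cos(2t) + K_2e^(-4t)sin(2t)

Let x_1 = y, x_2 = y'. Then x_1' = x_2 and x_2' = -20x_1 - 8x_2.
A = [[0,1],[-20,-8]]; det(A-λI) = λ^2 + 8λ + 20.
Eigenvalues λ = -4 ± 2i.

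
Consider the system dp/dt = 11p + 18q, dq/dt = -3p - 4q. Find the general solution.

Coefficient matrix A = [[11, 18], [-3, -4]].
Characteristic polynomial det(A - λI) = λ^2 - 7λ + 10 = 0.
Eigenvalues λ = 5, 2.
For λ=5: (A-λI) row 1 is [6, 18], so an eigenvector is (-3, 1).
For λ=2: (A-λI) row 1 is [9, 18], so an eigenvector is (2, -1).
General solution: c_1e^(5t)(-3,1) + c_2e^(2t)(2,-1).

p(t) = -3c_1e^(5t) + 2c_2e^(2t), q(t) = c_1e^(5t) - c_2e^(2t)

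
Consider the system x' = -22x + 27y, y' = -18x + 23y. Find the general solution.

x(t) = -C_1e^(5t) - 3C_2e^(-4t), y(t) = -C_1e^(5t) - 2C_2e^(-4t)

Coefficient matrix A = [[-22, 27], [-18, 23]].
Characteristic polynomial det(A - λI) = λ^2 - λ - 20 = 0.
Eigenvalues λ = 5, -4.
For λ=5: (A-λI) row 1 is [-27, 27], so an eigenvector is (-1, -1).
For λ=-4: (A-λI) row 1 is [-18, 27], so an eigenvector is (-3, -2).
General solution: C_1e^(5t)(-1,-1) + C_2e^(-4t)(-3,-2).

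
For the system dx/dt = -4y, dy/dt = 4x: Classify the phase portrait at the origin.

A = [[0,-4],[4,0]]; det(A-λI) = λ^2 + 16.
λ = 0 ± 4i: zero real part.

center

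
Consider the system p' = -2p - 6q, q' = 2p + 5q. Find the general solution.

Coefficient matrix A = [[-2, -6], [2, 5]].
Characteristic polynomial det(A - λI) = λ^2 - 3λ + 2 = 0.
Eigenvalues λ = 2, 1.
For λ=2: (A-λI) row 1 is [-4, -6], so an eigenvector is (-3, 2).
For λ=1: (A-λI) row 1 is [-3, -6], so an eigenvector is (-2, 1).
General solution: K_1e^(2t)(-3,2) + K_2e^(t)(-2,1).

p(t) = -3K_1e^(2t) - 2K_2e^(t), q(t) = 2K_1e^(2t) + K_2e^(t)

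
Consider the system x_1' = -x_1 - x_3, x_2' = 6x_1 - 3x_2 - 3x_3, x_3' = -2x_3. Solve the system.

Coefficient matrix A = [[-1, 0, -1], [6, -3, -3], [0, 0, -2]].
det(A - λI) = 0 gives eigenvalues λ = -1, -2, -3.
For λ=-1: eigenvector (1,3,0).
For λ=-2: eigenvector (1,3,1).
For λ=-3: eigenvector (0,1,0).
General solution: K_1e^(-t)(1,3,0) + K_2e^(-2t)(1,3,1) + K_3e^(-3t)(0,1,0).

x_1(t) = K_1e^(-t) + K_2e^(-2t), x_2(t) = 3K_1e^(-t) + 3K_2e^(-2t) + K_3e^(-3t), x_3(t) = K_2e^(-2t)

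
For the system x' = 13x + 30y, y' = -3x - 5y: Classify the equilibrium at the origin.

A = [[13,30],[-3,-5]]; det(A-λI) = λ^2 - 8λ + 25.
λ = 4 ± 3i: positive real part.

unstable spiral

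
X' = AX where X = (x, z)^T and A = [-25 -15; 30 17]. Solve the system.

Coefficient matrix A = [[-25, -15], [30, 17]].
Characteristic polynomial det(A - λI) = λ^2 + 8λ + 25 = 0.
Eigenvalues λ = -4 ± 3i (complex conjugate pair).
For λ=-4+3i: an eigenvector is (2,-3) - i(1,-1) = (2 - i, -3 + i).
A real fundamental pair from Re and Im of e^((-4+3i)t)v: X_1 = e^(-4t)(cos(3t)·(2,-3) + sin(3t)·(1,-1)), X_2 = e^(-4t)(sin(3t)·(2,-3) - cos(3t)·(1,-1)).
General solution: K_1X_1 + K_2X_2.

x(t) = K_1e^(-4t)sin(3t) + 2K_1e^(-4t)cos(3t) + 2K_2e^(-4t)sin(3t) - K_2e^(-4t)cos(3t), z(t) = -K_1e^(-4t)sin(3t) - 3K_1e^(-4t)cos(3t) - 3K_2e^(-4t)sin(3t) + K_2e^(-4t)cos(3t)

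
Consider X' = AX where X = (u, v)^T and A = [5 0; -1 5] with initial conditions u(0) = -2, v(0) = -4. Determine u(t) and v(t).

Coefficient matrix A = [[5, 0], [-1, 5]].
Characteristic polynomial det(A - λI) = λ^2 - 10λ + 25 = 0.
Single eigenvalue λ = 5 with algebraic multiplicity 2.
Eigenvector v = (0,-1); generalized eigenvector w with (A-λI)w=v is (1,2).
General solution: e^(5t)[C_1·v + C_2·(t·v + w)].
Applying u(0)=-2, v(0)=-4 gives C_1=0, C_2=-2.

u(t) = -2e^(5t), v(t) = 2te^(5t) - 4e^(5t)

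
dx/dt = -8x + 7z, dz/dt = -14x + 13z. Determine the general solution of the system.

Coefficient matrix A = [[-8, 7], [-14, 13]].
Characteristic polynomial det(A - λI) = λ^2 - 5λ - 6 = 0.
Eigenvalues λ = -1, 6.
For λ=-1: (A-λI) row 1 is [-7, 7], so an eigenvector is (-1, -1).
For λ=6: (A-λI) row 1 is [-14, 7], so an eigenvector is (1, 2).
General solution: K_1e^(-t)(-1,-1) + K_2e^(6t)(1,2).

x(t) = -K_1e^(-t) + K_2e^(6t), z(t) = -K_1e^(-t) + 2K_2e^(6t)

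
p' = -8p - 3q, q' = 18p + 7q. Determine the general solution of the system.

Coefficient matrix A = [[-8, -3], [18, 7]].
Characteristic polynomial det(A - λI) = λ^2 + λ - 2 = 0.
Eigenvalues λ = 1, -2.
For λ=1: (A-λI) row 1 is [-9, -3], so an eigenvector is (-1, 3).
For λ=-2: (A-λI) row 1 is [-6, -3], so an eigenvector is (-1, 2).
General solution: K_1e^(t)(-1,3) + K_2e^(-2t)(-1,2).

p(t) = -K_1e^(t) - K_2e^(-2t), q(t) = 3K_1e^(t) + 2K_2e^(-2t)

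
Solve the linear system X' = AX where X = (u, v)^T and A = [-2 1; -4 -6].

Coefficient matrix A = [[-2, 1], [-4, -6]].
Characteristic polynomial det(A - λI) = λ^2 + 8λ + 16 = 0.
Single eigenvalue λ = -4 with algebraic multiplicity 2.
Eigenvector v = (-1,2); generalized eigenvector w with (A-λI)w=v is (-2,3).
General solution: e^(-4t)[K_1·v + K_2·(t·v + w)].

u(t) = -K_1e^(-4t) - K_2te^(-4t) - 2K_2e^(-4t), v(t) = 2K_1e^(-4t) + 2K_2te^(-4t) + 3K_2e^(-4t)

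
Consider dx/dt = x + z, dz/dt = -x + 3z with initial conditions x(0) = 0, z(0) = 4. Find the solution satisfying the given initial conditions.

Coefficient matrix A = [[1, 1], [-1, 3]].
Characteristic polynomial det(A - λI) = λ^2 - 4λ + 4 = 0.
Single eigenvalue λ = 2 with algebraic multiplicity 2.
Eigenvector v = (1,1); generalized eigenvector w with (A-λI)w=v is (2,3).
General solution: e^(2t)[K_1·v + K_2·(t·v + w)].
Applying x(0)=0, z(0)=4 gives K_1=-8, K_2=4.

x(t) = 4te^(2t), z(t) = 4te^(2t) + 4e^(2t)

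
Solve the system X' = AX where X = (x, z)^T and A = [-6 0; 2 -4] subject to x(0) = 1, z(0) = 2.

x(t) = e^(-6t), z(t) = 3e^(-4t) - e^(-6t)

Coefficient matrix A = [[-6, 0], [2, -4]].
Characteristic polynomial det(A - λI) = λ^2 + 10λ + 24 = 0.
Eigenvalues λ = -6, -4.
For λ=-6: (A-λI) row 2 is [2, 2], so an eigenvector is (-1, 1).
For λ=-4: (A-λI) row 1 is [-2, 0], so an eigenvector is (0, 1).
General solution: c_1e^(-6t)(-1,1) + c_2e^(-4t)(0,1).
Applying x(0)=1, z(0)=2 gives c_1=-1, c_2=3.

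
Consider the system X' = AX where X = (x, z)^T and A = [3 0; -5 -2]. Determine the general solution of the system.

x(t) = C_1e^(3t), z(t) = -C_1e^(3t) - C_2e^(-2t)

Coefficient matrix A = [[3, 0], [-5, -2]].
Characteristic polynomial det(A - λI) = λ^2 - λ - 6 = 0.
Eigenvalues λ = 3, -2.
For λ=3: (A-λI) row 2 is [-5, -5], so an eigenvector is (1, -1).
For λ=-2: (A-λI) row 1 is [5, 0], so an eigenvector is (0, -1).
General solution: C_1e^(3t)(1,-1) + C_2e^(-2t)(0,-1).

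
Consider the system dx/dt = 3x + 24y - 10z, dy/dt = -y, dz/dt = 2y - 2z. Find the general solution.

x(t) = C_1e^(3t) + 2C_2e^(-2t) - C_3e^(-t), y(t) = C_3e^(-t), z(t) = C_2e^(-2t) + 2C_3e^(-t)

Coefficient matrix A = [[3, 24, -10], [0, -1, 0], [0, 2, -2]].
det(A - λI) = 0 gives eigenvalues λ = 3, -2, -1.
For λ=3: eigenvector (1,0,0).
For λ=-2: eigenvector (2,0,1).
For λ=-1: eigenvector (-1,1,2).
General solution: C_1e^(3t)(1,0,0) + C_2e^(-2t)(2,0,1) + C_3e^(-t)(-1,1,2).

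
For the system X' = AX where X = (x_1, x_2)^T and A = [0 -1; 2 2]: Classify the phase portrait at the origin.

A = [[0,-1],[2,2]]; det(A-λI) = λ^2 - 2λ + 2.
λ = 1 ± i: positive real part.

unstable spiral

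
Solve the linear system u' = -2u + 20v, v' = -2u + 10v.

Coefficient matrix A = [[-2, 20], [-2, 10]].
Characteristic polynomial det(A - λI) = λ^2 - 8λ + 20 = 0.
Eigenvalues λ = 4 ± 2i (complex conjugate pair).
For λ=4+2i: an eigenvector is (-3,-1) - i(-1,0) = (-3 + i, -1).
A real fundamental pair from Re and Im of e^((4+2i)t)v: X_1 = e^(4t)(cos(2t)·(-3,-1) + sin(2t)·(-1,0)), X_2 = e^(4t)(sin(2t)·(-3,-1) - cos(2t)·(-1,0)).
General solution: C_1X_1 + C_2X_2.

u(t) = -C_1e^(4t)sin(2t) - 3C_1e^(4t)cos(2t) - 3C_2e^(4t)sin(2t) + C_2e^(4t)cos(2t), v(t) = -C_1e^(4t)cos(2t) - C_2e^(4t)sin(2t)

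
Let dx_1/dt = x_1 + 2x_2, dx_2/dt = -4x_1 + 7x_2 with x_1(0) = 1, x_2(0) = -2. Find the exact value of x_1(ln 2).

-64

A = [[1,2],[-4,7]]; eigenvalues λ = 5, 3.
Eigenvectors: (-1,-2) for λ=5, (-1,-1) for λ=3.
From the initial condition, c_1 = 3, c_2 = -4.
x_1(ln 2) = (3)(2^5)(-1) + (-4)(2^3)(-1) = -64.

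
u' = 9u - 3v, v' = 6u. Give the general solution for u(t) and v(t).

Coefficient matrix A = [[9, -3], [6, 0]].
Characteristic polynomial det(A - λI) = λ^2 - 9λ + 18 = 0.
Eigenvalues λ = 3, 6.
For λ=3: (A-λI) row 1 is [6, -3], so an eigenvector is (1, 2).
For λ=6: (A-λI) row 1 is [3, -3], so an eigenvector is (-1, -1).
General solution: c_1e^(3t)(1,2) + c_2e^(6t)(-1,-1).

u(t) = c_1e^(3t) - c_2e^(6t), v(t) = 2c_1e^(3t) - c_2e^(6t)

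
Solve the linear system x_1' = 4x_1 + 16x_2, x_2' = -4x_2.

Coefficient matrix A = [[4, 16], [0, -4]].
Characteristic polynomial det(A - λI) = λ^2 - 16 = 0.
Eigenvalues λ = -4, 4.
For λ=-4: (A-λI) row 1 is [8, 16], so an eigenvector is (2, -1).
For λ=4: (A-λI) row 1 is [0, 16], so an eigenvector is (1, 0).
General solution: C_1e^(-4t)(2,-1) + C_2e^(4t)(1,0).

x_1(t) = 2C_1e^(-4t) + C_2e^(4t), x_2(t) = -C_1e^(-4t)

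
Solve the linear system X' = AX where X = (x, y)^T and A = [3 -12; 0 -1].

Coefficient matrix A = [[3, -12], [0, -1]].
Characteristic polynomial det(A - λI) = λ^2 - 2λ - 3 = 0.
Eigenvalues λ = 3, -1.
For λ=3: (A-λI) row 1 is [0, -12], so an eigenvector is (1, 0).
For λ=-1: (A-λI) row 1 is [4, -12], so an eigenvector is (-3, -1).
General solution: C_1e^(3t)(1,0) + C_2e^(-t)(-3,-1).

x(t) = C_1e^(3t) - 3C_2e^(-t), y(t) = -C_2e^(-t)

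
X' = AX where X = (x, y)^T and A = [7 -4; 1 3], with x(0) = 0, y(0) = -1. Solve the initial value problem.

Coefficient matrix A = [[7, -4], [1, 3]].
Characteristic polynomial det(A - λI) = λ^2 - 10λ + 25 = 0.
Single eigenvalue λ = 5 with algebraic multiplicity 2.
Eigenvector v = (2,1); generalized eigenvector w with (A-λI)w=v is (-3,-2).
General solution: e^(5t)[K_1·v + K_2·(t·v + w)].
Applying x(0)=0, y(0)=-1 gives K_1=3, K_2=2.

x(t) = 4te^(5t), y(t) = 2te^(5t) - e^(5t)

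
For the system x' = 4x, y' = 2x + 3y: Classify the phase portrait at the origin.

A = [[4,0],[2,3]]; det(A-λI) = λ^2 - 7λ + 12.
λ = 3, 4: both positive.

unstable node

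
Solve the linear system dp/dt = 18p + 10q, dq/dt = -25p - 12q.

Coefficient matrix A = [[18, 10], [-25, -12]].
Characteristic polynomial det(A - λI) = λ^2 - 6λ + 34 = 0.
Eigenvalues λ = 3 ± 5i (complex conjugate pair).
For λ=3+5i: an eigenvector is (-1,1) - i(-1,2) = (-1 + i, 1 - 2i).
A real fundamental pair from Re and Im of e^((3+5i)t)v: X_1 = e^(3t)(cos(5t)·(-1,1) + sin(5t)·(-1,2)), X_2 = e^(3t)(sin(5t)·(-1,1) - cos(5t)·(-1,2)).
General solution: c_1X_1 + c_2X_2.

p(t) = -c_1e^(3t)sin(5t) - c_1e^(3t)cos(5t) - c_2e^(3t)sin(5t) + c_2e^(3t)cos(5t), q(t) = 2c_1e^(3t)sin(5t) + c_1e^(3t)cos(5t) + c_2e^(3t)sin(5t) - 2c_2e^(3t)cos(5t)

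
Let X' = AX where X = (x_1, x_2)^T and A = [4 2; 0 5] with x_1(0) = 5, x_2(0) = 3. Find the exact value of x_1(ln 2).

176

A = [[4,2],[0,5]]; eigenvalues λ = 5, 4.
Eigenvectors: (2,1) for λ=5, (-1,0) for λ=4.
From the initial condition, c_1 = 3, c_2 = 1.
x_1(ln 2) = (3)(2^5)(2) + (1)(2^4)(-1) = 176.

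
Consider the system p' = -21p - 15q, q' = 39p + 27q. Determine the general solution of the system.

Coefficient matrix A = [[-21, -15], [39, 27]].
Characteristic polynomial det(A - λI) = λ^2 - 6λ + 18 = 0.
Eigenvalues λ = 3 ± 3i (complex conjugate pair).
For λ=3+3i: an eigenvector is (1,-2) - i(2,-3) = (1 - 2i, -2 + 3i).
A real fundamental pair from Re and Im of e^((3+3i)t)v: X_1 = e^(3t)(cos(3t)·(1,-2) + sin(3t)·(2,-3)), X_2 = e^(3t)(sin(3t)·(1,-2) - cos(3t)·(2,-3)).
General solution: c_1X_1 + c_2X_2.

p(t) = 2c_1e^(3t)sin(3t) + c_1e^(3t)cos(3t) + c_2e^(3t)sin(3t) - 2c_2e^(3t)cos(3t), q(t) = -3c_1e^(3t)sin(3t) - 2c_1e^(3t)cos(3t) - 2c_2e^(3t)sin(3t) + 3c_2e^(3t)cos(3t)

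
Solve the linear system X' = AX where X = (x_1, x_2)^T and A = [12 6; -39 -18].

x_1(t) = -C_1e^(-3t)sin(3t) - C_1e^(-3t)cos(3t) - C_2e^(-3t)sin(3t) + C_2e^(-3t)cos(3t), x_2(t) = 3C_1e^(-3t)sin(3t) + 2C_1e^(-3t)cos(3t) + 2C_2e^(-3t)sin(3t) - 3C_2e^(-3t)cos(3t)

Coefficient matrix A = [[12, 6], [-39, -18]].
Characteristic polynomial det(A - λI) = λ^2 + 6λ + 18 = 0.
Eigenvalues λ = -3 ± 3i (complex conjugate pair).
For λ=-3+3i: an eigenvector is (-1,2) - i(-1,3) = (-1 + i, 2 - 3i).
A real fundamental pair from Re and Im of e^((-3+3i)t)v: X_1 = e^(-3t)(cos(3t)·(-1,2) + sin(3t)·(-1,3)), X_2 = e^(-3t)(sin(3t)·(-1,2) - cos(3t)·(-1,3)).
General solution: C_1X_1 + C_2X_2.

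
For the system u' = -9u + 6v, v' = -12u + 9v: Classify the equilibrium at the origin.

A = [[-9,6],[-12,9]]; det(A-λI) = λ^2 - 9.
λ = -3, 3: opposite signs.

saddle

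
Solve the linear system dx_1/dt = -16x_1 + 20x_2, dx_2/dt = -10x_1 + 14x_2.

x_1(t) = K_1e^(4t) - 2K_2e^(-6t), x_2(t) = K_1e^(4t) - K_2e^(-6t)

Coefficient matrix A = [[-16, 20], [-10, 14]].
Characteristic polynomial det(A - λI) = λ^2 + 2λ - 24 = 0.
Eigenvalues λ = 4, -6.
For λ=4: (A-λI) row 1 is [-20, 20], so an eigenvector is (1, 1).
For λ=-6: (A-λI) row 1 is [-10, 20], so an eigenvector is (-2, -1).
General solution: K_1e^(4t)(1,1) + K_2e^(-6t)(-2,-1).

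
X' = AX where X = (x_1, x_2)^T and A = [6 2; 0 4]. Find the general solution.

x_1(t) = -c_1e^(4t) + c_2e^(6t), x_2(t) = c_1e^(4t)

Coefficient matrix A = [[6, 2], [0, 4]].
Characteristic polynomial det(A - λI) = λ^2 - 10λ + 24 = 0.
Eigenvalues λ = 4, 6.
For λ=4: (A-λI) row 1 is [2, 2], so an eigenvector is (-1, 1).
For λ=6: (A-λI) row 1 is [0, 2], so an eigenvector is (1, 0).
General solution: c_1e^(4t)(-1,1) + c_2e^(6t)(1,0).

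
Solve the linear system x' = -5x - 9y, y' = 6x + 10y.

x(t) = C_1e^(4t) - 3C_2e^(t), y(t) = -C_1e^(4t) + 2C_2e^(t)

Coefficient matrix A = [[-5, -9], [6, 10]].
Characteristic polynomial det(A - λI) = λ^2 - 5λ + 4 = 0.
Eigenvalues λ = 4, 1.
For λ=4: (A-λI) row 1 is [-9, -9], so an eigenvector is (1, -1).
For λ=1: (A-λI) row 1 is [-6, -9], so an eigenvector is (-3, 2).
General solution: C_1e^(4t)(1,-1) + C_2e^(t)(-3,2).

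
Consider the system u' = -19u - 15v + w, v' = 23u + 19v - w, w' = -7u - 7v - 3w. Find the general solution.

Coefficient matrix A = [[-19, -15, 1], [23, 19, -1], [-7, -7, -3]].
det(A - λI) = 0 gives eigenvalues λ = -3, -4, 4.
For λ=-3: eigenvector (1,-1,1).
For λ=-4: eigenvector (-1,1,0).
For λ=4: eigenvector (-2,3,-1).
General solution: c_1e^(-3t)(1,-1,1) + c_2e^(-4t)(-1,1,0) + c_3e^(4t)(-2,3,-1).

u(t) = c_1e^(-3t) - c_2e^(-4t) - 2c_3e^(4t), v(t) = -c_1e^(-3t) + c_2e^(-4t) + 3c_3e^(4t), w(t) = c_1e^(-3t) - c_3e^(4t)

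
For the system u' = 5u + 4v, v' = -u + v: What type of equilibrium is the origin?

A = [[5,4],[-1,1]]; det(A-λI) = λ^2 - 6λ + 9.
repeated λ = 3 with a single eigenvector.

unstable improper node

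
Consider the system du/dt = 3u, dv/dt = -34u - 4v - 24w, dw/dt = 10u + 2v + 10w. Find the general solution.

Coefficient matrix A = [[3, 0, 0], [-34, -4, -24], [10, 2, 10]].
det(A - λI) = 0 gives eigenvalues λ = 3, 4, 2.
For λ=3: eigenvector (1,2,-2).
For λ=4: eigenvector (0,-3,1).
For λ=2: eigenvector (0,4,-1).
General solution: C_1e^(3t)(1,2,-2) + C_2e^(4t)(0,-3,1) + C_3e^(2t)(0,4,-1).

u(t) = C_1e^(3t), v(t) = 2C_1e^(3t) - 3C_2e^(4t) + 4C_3e^(2t), w(t) = -2C_1e^(3t) + C_2e^(4t) - C_3e^(2t)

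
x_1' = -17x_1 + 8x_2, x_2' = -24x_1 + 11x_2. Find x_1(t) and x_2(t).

Coefficient matrix A = [[-17, 8], [-24, 11]].
Characteristic polynomial det(A - λI) = λ^2 + 6λ + 5 = 0.
Eigenvalues λ = -1, -5.
For λ=-1: (A-λI) row 1 is [-16, 8], so an eigenvector is (-1, -2).
For λ=-5: (A-λI) row 1 is [-12, 8], so an eigenvector is (-2, -3).
General solution: C_1e^(-t)(-1,-2) + C_2e^(-5t)(-2,-3).

x_1(t) = -C_1e^(-t) - 2C_2e^(-5t), x_2(t) = -2C_1e^(-t) - 3C_2e^(-5t)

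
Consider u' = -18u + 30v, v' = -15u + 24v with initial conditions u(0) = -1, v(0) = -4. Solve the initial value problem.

Coefficient matrix A = [[-18, 30], [-15, 24]].
Characteristic polynomial det(A - λI) = λ^2 - 6λ + 18 = 0.
Eigenvalues λ = 3 ± 3i (complex conjugate pair).
For λ=3+3i: an eigenvector is (3,2) - i(-1,-1) = (3 + i, 2 + i).
A real fundamental pair from Re and Im of e^((3+3i)t)v: X_1 = e^(3t)(cos(3t)·(3,2) + sin(3t)·(-1,-1)), X_2 = e^(3t)(sin(3t)·(3,2) - cos(3t)·(-1,-1)).
General solution: K_1X_1 + K_2X_2.
Applying u(0)=-1, v(0)=-4 gives K_1=3, K_2=-10.

u(t) = -33e^(3t)sin(3t) - e^(3t)cos(3t), v(t) = -23e^(3t)sin(3t) - 4e^(3t)cos(3t)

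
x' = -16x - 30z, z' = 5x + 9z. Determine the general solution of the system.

x(t) = -3K_1e^(-6t) - 2K_2e^(-t), z(t) = K_1e^(-6t) + K_2e^(-t)

Coefficient matrix A = [[-16, -30], [5, 9]].
Characteristic polynomial det(A - λI) = λ^2 + 7λ + 6 = 0.
Eigenvalues λ = -6, -1.
For λ=-6: (A-λI) row 1 is [-10, -30], so an eigenvector is (-3, 1).
For λ=-1: (A-λI) row 1 is [-15, -30], so an eigenvector is (-2, 1).
General solution: K_1e^(-6t)(-3,1) + K_2e^(-t)(-2,1).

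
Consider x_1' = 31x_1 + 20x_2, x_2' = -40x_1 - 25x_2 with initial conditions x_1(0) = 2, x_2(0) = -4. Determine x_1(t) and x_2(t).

Coefficient matrix A = [[31, 20], [-40, -25]].
Characteristic polynomial det(A - λI) = λ^2 - 6λ + 25 = 0.
Eigenvalues λ = 3 ± 4i (complex conjugate pair).
For λ=3+4i: an eigenvector is (-2,3) - i(1,-1) = (-2 - i, 3 + i).
A real fundamental pair from Re and Im of e^((3+4i)t)v: X_1 = e^(3t)(cos(4t)·(-2,3) + sin(4t)·(1,-1)), X_2 = e^(3t)(sin(4t)·(-2,3) - cos(4t)·(1,-1)).
General solution: K_1X_1 + K_2X_2.
Applying x_1(0)=2, x_2(0)=-4 gives K_1=-2, K_2=2.

x_1(t) = -6e^(3t)sin(4t) + 2e^(3t)cos(4t), x_2(t) = 8e^(3t)sin(4t) - 4e^(3t)cos(4t)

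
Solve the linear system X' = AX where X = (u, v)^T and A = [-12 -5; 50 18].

Coefficient matrix A = [[-12, -5], [50, 18]].
Characteristic polynomial det(A - λI) = λ^2 - 6λ + 34 = 0.
Eigenvalues λ = 3 ± 5i (complex conjugate pair).
For λ=3+5i: an eigenvector is (0,-1) - i(1,-3) = (0 - i, -1 + 3i).
A real fundamental pair from Re and Im of e^((3+5i)t)v: X_1 = e^(3t)(cos(5t)·(0,-1) + sin(5t)·(1,-3)), X_2 = e^(3t)(sin(5t)·(0,-1) - cos(5t)·(1,-3)).
General solution: c_1X_1 + c_2X_2.

u(t) = c_1e^(3t)sin(5t) - c_2e^(3t)cos(5t), v(t) = -3c_1e^(3t)sin(5t) - c_1e^(3t)cos(5t) - c_2e^(3t)sin(5t) + 3c_2e^(3t)cos(5t)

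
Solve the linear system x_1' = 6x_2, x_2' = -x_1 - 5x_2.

x_1(t) = 2K_1e^(-3t) + 3K_2e^(-2t), x_2(t) = -K_1e^(-3t) - K_2e^(-2t)

Coefficient matrix A = [[0, 6], [-1, -5]].
Characteristic polynomial det(A - λI) = λ^2 + 5λ + 6 = 0.
Eigenvalues λ = -3, -2.
For λ=-3: (A-λI) row 1 is [3, 6], so an eigenvector is (2, -1).
For λ=-2: (A-λI) row 1 is [2, 6], so an eigenvector is (3, -1).
General solution: K_1e^(-3t)(2,-1) + K_2e^(-2t)(3,-1).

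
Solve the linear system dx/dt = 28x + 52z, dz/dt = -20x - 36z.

x(t) = -3K_1e^(-4t)sin(4t) - 2K_1e^(-4t)cos(4t) - 2K_2e^(-4t)sin(4t) + 3K_2e^(-4t)cos(4t), z(t) = 2K_1e^(-4t)sin(4t) + K_1e^(-4t)cos(4t) + K_2e^(-4t)sin(4t) - 2K_2e^(-4t)cos(4t)

Coefficient matrix A = [[28, 52], [-20, -36]].
Characteristic polynomial det(A - λI) = λ^2 + 8λ + 32 = 0.
Eigenvalues λ = -4 ± 4i (complex conjugate pair).
For λ=-4+4i: an eigenvector is (-2,1) - i(-3,2) = (-2 + 3i, 1 - 2i).
A real fundamental pair from Re and Im of e^((-4+4i)t)v: X_1 = e^(-4t)(cos(4t)·(-2,1) + sin(4t)·(-3,2)), X_2 = e^(-4t)(sin(4t)·(-2,1) - cos(4t)·(-3,2)).
General solution: K_1X_1 + K_2X_2.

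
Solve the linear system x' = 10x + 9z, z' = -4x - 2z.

x(t) = -3c_1e^(4t) - 3c_2te^(4t) + c_2e^(4t), z(t) = 2c_1e^(4t) + 2c_2te^(4t) - c_2e^(4t)

Coefficient matrix A = [[10, 9], [-4, -2]].
Characteristic polynomial det(A - λI) = λ^2 - 8λ + 16 = 0.
Single eigenvalue λ = 4 with algebraic multiplicity 2.
Eigenvector v = (-3,2); generalized eigenvector w with (A-λI)w=v is (1,-1).
General solution: e^(4t)[c_1·v + c_2·(t·v + w)].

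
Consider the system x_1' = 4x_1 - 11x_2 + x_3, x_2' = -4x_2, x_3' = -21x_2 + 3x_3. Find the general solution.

Coefficient matrix A = [[4, -11, 1], [0, -4, 0], [0, -21, 3]].
det(A - λI) = 0 gives eigenvalues λ = 4, -4, 3.
For λ=4: eigenvector (1,0,0).
For λ=-4: eigenvector (1,1,3).
For λ=3: eigenvector (-1,0,1).
General solution: C_1e^(4t)(1,0,0) + C_2e^(-4t)(1,1,3) + C_3e^(3t)(-1,0,1).

x_1(t) = C_1e^(4t) + C_2e^(-4t) - C_3e^(3t), x_2(t) = C_2e^(-4t), x_3(t) = 3C_2e^(-4t) + C_3e^(3t)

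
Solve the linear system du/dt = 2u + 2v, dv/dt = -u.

Coefficient matrix A = [[2, 2], [-1, 0]].
Characteristic polynomial det(A - λI) = λ^2 - 2λ + 2 = 0.
Eigenvalues λ = 1 ± i (complex conjugate pair).
For λ=1+i: an eigenvector is (1,0) - i(1,-1) = (1 - i, 0 + i).
A real fundamental pair from Re and Im of e^((1+i)t)v: X_1 = e^(t)(cos(t)·(1,0) + sin(t)·(1,-1)), X_2 = e^(t)(sin(t)·(1,0) - cos(t)·(1,-1)).
General solution: c_1X_1 + c_2X_2.

u(t) = c_1e^(t)sin(t) + c_1e^(t)cos(t) + c_2e^(t)sin(t) - c_2e^(t)cos(t), v(t) = -c_1e^(t)sin(t) + c_2e^(t)cos(t)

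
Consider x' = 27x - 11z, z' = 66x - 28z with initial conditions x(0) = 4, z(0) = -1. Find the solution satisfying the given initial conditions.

Coefficient matrix A = [[27, -11], [66, -28]].
Characteristic polynomial det(A - λI) = λ^2 + λ - 30 = 0.
Eigenvalues λ = 5, -6.
For λ=5: (A-λI) row 1 is [22, -11], so an eigenvector is (1, 2).
For λ=-6: (A-λI) row 1 is [33, -11], so an eigenvector is (1, 3).
General solution: K_1e^(5t)(1,2) + K_2e^(-6t)(1,3).
Applying x(0)=4, z(0)=-1 gives K_1=13, K_2=-9.

x(t) = 13e^(5t) - 9e^(-6t), z(t) = 26e^(5t) - 27e^(-6t)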